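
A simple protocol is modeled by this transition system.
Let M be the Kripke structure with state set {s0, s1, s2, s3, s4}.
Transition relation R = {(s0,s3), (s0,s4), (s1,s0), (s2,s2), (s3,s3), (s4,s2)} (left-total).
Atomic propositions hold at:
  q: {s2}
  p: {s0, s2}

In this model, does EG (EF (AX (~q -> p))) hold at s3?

Sat(~q) = {s0, s1, s3, s4}
Sat(~q -> p) = {s0, s2}
Sat(AX (~q -> p)) = {s : every successor in {s0, s2}} = {s1, s2, s4}
EF (AX (~q -> p)): least fixpoint, start Z0 = {s1, s2, s4}, add states with some successor in Z. Z1 = {s0, s1, s2, s4}; fixed.
Sat(EF (AX (~q -> p))) = {s0, s1, s2, s4}
EG (EF (AX (~q -> p))): greatest fixpoint, start Z0 = {s0, s1, s2, s4}, keep only states in Sat with some successor in Z. Already a fixed point.
Sat(EG (EF (AX (~q -> p)))) = {s0, s1, s2, s4}
s3 ∉ Sat(EG (EF (AX (~q -> p)))) = {s0, s1, s2, s4}, so the formula does not hold at s3.

No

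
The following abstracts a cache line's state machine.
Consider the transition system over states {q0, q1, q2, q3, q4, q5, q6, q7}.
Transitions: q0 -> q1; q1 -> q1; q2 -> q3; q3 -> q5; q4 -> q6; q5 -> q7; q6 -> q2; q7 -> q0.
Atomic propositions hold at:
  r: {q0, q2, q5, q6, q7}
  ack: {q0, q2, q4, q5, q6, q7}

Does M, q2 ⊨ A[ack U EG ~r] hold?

Sat(~r) = {q1, q3, q4}
EG ~r: greatest fixpoint, start Z0 = {q1, q3, q4}, keep only states in Sat with some successor in Z. Z1 = {q1}; fixed.
Sat(EG ~r) = {q1}
A[ack U EG ~r]: least fixpoint, start Z0 = Sat(EG ~r) = {q1}, add states in Sat(ack) with every successor in Z. Z1 = {q0, q1}; Z2 = {q0, q1, q7}; Z3 = {q0, q1, q5, q7}; fixed.
Sat(A[ack U EG ~r]) = {q0, q1, q5, q7}
q2 ∉ Sat(A[ack U EG ~r]) = {q0, q1, q5, q7}, so the formula does not hold at q2.

No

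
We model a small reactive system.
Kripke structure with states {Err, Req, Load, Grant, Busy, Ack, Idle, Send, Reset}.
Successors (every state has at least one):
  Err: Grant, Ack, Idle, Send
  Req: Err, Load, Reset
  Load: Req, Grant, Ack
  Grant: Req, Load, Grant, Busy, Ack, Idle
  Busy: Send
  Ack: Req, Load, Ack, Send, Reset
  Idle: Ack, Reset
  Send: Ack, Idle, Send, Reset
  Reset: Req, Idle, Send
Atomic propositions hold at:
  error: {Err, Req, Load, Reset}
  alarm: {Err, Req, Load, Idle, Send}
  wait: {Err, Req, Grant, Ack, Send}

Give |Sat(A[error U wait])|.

A[error U wait]: least fixpoint, start Z0 = Sat(wait) = {Err, Req, Grant, Ack, Send}, add states in Sat(error) with every successor in Z. Z1 = {Err, Req, Load, Grant, Ack, Send}; fixed.
Sat(A[error U wait]) = {Err, Req, Load, Grant, Ack, Send}
|Sat(A[error U wait])| = |{Err, Req, Load, Grant, Ack, Send}| = 6.

6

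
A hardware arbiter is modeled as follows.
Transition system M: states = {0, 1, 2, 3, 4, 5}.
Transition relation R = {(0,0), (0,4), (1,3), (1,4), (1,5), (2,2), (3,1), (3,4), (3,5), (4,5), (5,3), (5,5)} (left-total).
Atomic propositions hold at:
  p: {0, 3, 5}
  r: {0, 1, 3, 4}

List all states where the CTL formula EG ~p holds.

{2}

Sat(~p) = {1, 2, 4}
EG ~p: greatest fixpoint, start Z0 = {1, 2, 4}, keep only states in Sat with some successor in Z. Z1 = {1, 2}; Z2 = {2}; fixed.
Sat(EG ~p) = {2}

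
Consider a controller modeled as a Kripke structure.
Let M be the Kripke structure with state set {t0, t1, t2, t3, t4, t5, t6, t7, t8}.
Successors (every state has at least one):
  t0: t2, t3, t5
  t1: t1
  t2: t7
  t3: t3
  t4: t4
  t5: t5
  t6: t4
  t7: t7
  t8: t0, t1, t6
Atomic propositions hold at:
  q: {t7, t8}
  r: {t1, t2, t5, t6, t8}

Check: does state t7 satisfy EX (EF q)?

EF q: least fixpoint, start Z0 = {t7, t8}, add states with some successor in Z. Z1 = {t2, t7, t8}; Z2 = {t0, t2, t7, t8}; fixed.
Sat(EF q) = {t0, t2, t7, t8}
Sat(EX (EF q)) = {s : some successor in {t0, t2, t7, t8}} = {t0, t2, t7, t8}
t7 ∈ Sat(EX (EF q)) = {t0, t2, t7, t8}, so the formula holds at t7.

Yes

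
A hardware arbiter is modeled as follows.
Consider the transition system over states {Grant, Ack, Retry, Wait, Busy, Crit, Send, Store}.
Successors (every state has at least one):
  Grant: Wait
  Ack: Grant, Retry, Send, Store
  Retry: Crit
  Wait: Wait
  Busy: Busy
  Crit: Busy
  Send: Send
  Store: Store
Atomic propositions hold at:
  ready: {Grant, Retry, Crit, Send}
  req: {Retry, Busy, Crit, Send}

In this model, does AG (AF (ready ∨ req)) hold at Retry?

Sat(ready ∨ req) = {Grant, Retry, Busy, Crit, Send}
AF (ready ∨ req): least fixpoint, start Z0 = {Grant, Retry, Busy, Crit, Send}, add states with every successor in Z. Already a fixed point.
Sat(AF (ready ∨ req)) = {Grant, Retry, Busy, Crit, Send}
AG (AF (ready ∨ req)): greatest fixpoint, start Z0 = {Grant, Retry, Busy, Crit, Send}, keep only states in Sat with every successor in Z. Z1 = {Retry, Busy, Crit, Send}; fixed.
Sat(AG (AF (ready ∨ req))) = {Retry, Busy, Crit, Send}
Retry ∈ Sat(AG (AF (ready ∨ req))) = {Retry, Busy, Crit, Send}, so the formula holds at Retry.

Yes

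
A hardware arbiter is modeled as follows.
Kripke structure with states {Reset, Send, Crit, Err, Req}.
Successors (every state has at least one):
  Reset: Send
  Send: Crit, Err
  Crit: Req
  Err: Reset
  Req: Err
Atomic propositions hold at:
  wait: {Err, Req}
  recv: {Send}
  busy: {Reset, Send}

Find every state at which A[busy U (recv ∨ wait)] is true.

Sat(recv ∨ wait) = {Send, Err, Req}
A[busy U (recv ∨ wait)]: least fixpoint, start Z0 = Sat((recv ∨ wait)) = {Send, Err, Req}, add states in Sat(busy) with every successor in Z. Z1 = {Reset, Send, Err, Req}; fixed.
Sat(A[busy U (recv ∨ wait)]) = {Reset, Send, Err, Req}

{Reset, Send, Err, Req}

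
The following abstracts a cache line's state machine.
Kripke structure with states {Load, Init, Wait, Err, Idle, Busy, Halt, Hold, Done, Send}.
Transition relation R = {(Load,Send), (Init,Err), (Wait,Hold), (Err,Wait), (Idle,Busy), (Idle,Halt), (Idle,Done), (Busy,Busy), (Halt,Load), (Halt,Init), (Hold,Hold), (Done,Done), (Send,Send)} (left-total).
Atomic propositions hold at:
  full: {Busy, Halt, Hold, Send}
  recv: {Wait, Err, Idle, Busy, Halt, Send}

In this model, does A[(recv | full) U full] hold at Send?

Sat(recv | full) = {Wait, Err, Idle, Busy, Halt, Hold, Send}
A[(recv | full) U full]: least fixpoint, start Z0 = Sat(full) = {Busy, Halt, Hold, Send}, add states in Sat(recv | full) with every successor in Z. Z1 = {Wait, Busy, Halt, Hold, Send}; Z2 = {Wait, Err, Busy, Halt, Hold, Send}; fixed.
Sat(A[(recv | full) U full]) = {Wait, Err, Busy, Halt, Hold, Send}
Send ∈ Sat(A[(recv | full) U full]) = {Wait, Err, Busy, Halt, Hold, Send}, so the formula holds at Send.

Yes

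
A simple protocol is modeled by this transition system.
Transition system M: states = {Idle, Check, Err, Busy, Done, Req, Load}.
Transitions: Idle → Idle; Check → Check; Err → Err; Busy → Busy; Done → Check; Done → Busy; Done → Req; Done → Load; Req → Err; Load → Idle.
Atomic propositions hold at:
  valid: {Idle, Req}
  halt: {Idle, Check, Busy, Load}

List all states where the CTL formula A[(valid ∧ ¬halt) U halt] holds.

Sat(¬halt) = {Err, Done, Req}
Sat(valid ∧ ¬halt) = {Req}
A[(valid ∧ ¬halt) U halt]: least fixpoint, start Z0 = Sat(halt) = {Idle, Check, Busy, Load}, add states in Sat(valid ∧ ¬halt) with every successor in Z. Already a fixed point.
Sat(A[(valid ∧ ¬halt) U halt]) = {Idle, Check, Busy, Load}

{Idle, Check, Busy, Load}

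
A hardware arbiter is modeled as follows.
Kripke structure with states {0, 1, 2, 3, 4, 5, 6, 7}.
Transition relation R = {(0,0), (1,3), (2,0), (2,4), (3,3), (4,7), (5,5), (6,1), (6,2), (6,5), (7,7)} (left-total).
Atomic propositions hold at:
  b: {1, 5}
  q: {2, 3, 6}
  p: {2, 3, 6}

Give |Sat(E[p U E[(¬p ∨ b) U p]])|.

4

Sat(¬p) = {0, 1, 4, 5, 7}
Sat(¬p ∨ b) = {0, 1, 4, 5, 7}
E[(¬p ∨ b) U p]: least fixpoint, start Z0 = Sat(p) = {2, 3, 6}, add states in Sat(¬p ∨ b) with some successor in Z. Z1 = {1, 2, 3, 6}; fixed.
Sat(E[(¬p ∨ b) U p]) = {1, 2, 3, 6}
E[p U E[(¬p ∨ b) U p]]: least fixpoint, start Z0 = Sat(E[(¬p ∨ b) U p]) = {1, 2, 3, 6}, add states in Sat(p) with some successor in Z. Already a fixed point.
Sat(E[p U E[(¬p ∨ b) U p]]) = {1, 2, 3, 6}
|Sat(E[p U E[(¬p ∨ b) U p]])| = |{1, 2, 3, 6}| = 4.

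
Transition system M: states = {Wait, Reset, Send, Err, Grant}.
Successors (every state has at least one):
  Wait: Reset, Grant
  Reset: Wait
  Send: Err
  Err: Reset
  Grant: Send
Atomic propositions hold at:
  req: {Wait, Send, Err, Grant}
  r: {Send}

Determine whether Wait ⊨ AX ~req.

Sat(~req) = {Reset}
Sat(AX ~req) = {s : every successor in {Reset}} = {Err}
Wait ∉ Sat(AX ~req) = {Err}, so the formula does not hold at Wait.

No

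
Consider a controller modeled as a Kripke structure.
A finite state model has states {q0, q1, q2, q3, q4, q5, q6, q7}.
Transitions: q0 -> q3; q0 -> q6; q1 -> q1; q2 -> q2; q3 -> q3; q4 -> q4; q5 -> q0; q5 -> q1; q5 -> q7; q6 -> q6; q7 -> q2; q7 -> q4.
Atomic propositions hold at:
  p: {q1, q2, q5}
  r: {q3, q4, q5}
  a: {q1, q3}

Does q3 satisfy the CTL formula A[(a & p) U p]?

No

Sat(a & p) = {q1}
A[(a & p) U p]: least fixpoint, start Z0 = Sat(p) = {q1, q2, q5}, add states in Sat(a & p) with every successor in Z. Already a fixed point.
Sat(A[(a & p) U p]) = {q1, q2, q5}
q3 ∉ Sat(A[(a & p) U p]) = {q1, q2, q5}, so the formula does not hold at q3.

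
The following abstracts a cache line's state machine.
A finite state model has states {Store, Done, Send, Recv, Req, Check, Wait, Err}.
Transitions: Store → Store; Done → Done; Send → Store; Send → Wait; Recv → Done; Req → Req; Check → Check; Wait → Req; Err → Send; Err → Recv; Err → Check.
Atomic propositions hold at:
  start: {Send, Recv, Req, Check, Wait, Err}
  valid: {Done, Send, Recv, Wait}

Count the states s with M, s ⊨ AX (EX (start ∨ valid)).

Sat(start ∨ valid) = {Done, Send, Recv, Req, Check, Wait, Err}
Sat(EX (start ∨ valid)) = {s : some successor in {Done, Send, Recv, Req, Check, Wait, Err}} = {Done, Send, Recv, Req, Check, Wait, Err}
Sat(AX (EX (start ∨ valid))) = {s : every successor in {Done, Send, Recv, Req, Check, Wait, Err}} = {Done, Recv, Req, Check, Wait, Err}
|Sat(AX (EX (start ∨ valid)))| = |{Done, Recv, Req, Check, Wait, Err}| = 6.

6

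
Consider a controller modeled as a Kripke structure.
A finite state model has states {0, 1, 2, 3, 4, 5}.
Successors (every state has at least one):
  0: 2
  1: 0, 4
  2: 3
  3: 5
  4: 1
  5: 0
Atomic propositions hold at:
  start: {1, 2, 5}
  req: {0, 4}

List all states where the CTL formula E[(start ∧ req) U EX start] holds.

Sat(start ∧ req) = ∅
Sat(EX start) = {s : some successor in {1, 2, 5}} = {0, 3, 4}
E[(start ∧ req) U EX start]: least fixpoint, start Z0 = Sat(EX start) = {0, 3, 4}, add states in Sat(start ∧ req) with some successor in Z. Already a fixed point.
Sat(E[(start ∧ req) U EX start]) = {0, 3, 4}

{0, 3, 4}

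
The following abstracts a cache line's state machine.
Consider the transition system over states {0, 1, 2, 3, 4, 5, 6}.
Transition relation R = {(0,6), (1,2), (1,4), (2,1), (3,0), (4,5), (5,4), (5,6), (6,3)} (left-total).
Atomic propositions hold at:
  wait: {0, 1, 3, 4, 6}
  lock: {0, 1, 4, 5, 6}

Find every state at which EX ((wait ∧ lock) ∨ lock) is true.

{0, 1, 2, 3, 4, 5}

Sat(wait ∧ lock) = {0, 1, 4, 6}
Sat((wait ∧ lock) ∨ lock) = {0, 1, 4, 5, 6}
Sat(EX ((wait ∧ lock) ∨ lock)) = {s : some successor in {0, 1, 4, 5, 6}} = {0, 1, 2, 3, 4, 5}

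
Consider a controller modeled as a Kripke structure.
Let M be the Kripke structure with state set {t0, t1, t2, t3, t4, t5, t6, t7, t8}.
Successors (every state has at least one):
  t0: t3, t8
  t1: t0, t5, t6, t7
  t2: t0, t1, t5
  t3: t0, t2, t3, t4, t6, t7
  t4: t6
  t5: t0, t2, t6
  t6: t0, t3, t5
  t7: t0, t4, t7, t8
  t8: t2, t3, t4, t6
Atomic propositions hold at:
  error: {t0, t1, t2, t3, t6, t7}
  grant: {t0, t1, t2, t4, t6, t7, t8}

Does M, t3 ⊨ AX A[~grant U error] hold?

No

Sat(~grant) = {t3, t5}
A[~grant U error]: least fixpoint, start Z0 = Sat(error) = {t0, t1, t2, t3, t6, t7}, add states in Sat(~grant) with every successor in Z. Z1 = {t0, t1, t2, t3, t5, t6, t7}; fixed.
Sat(A[~grant U error]) = {t0, t1, t2, t3, t5, t6, t7}
Sat(AX A[~grant U error]) = {s : every successor in {t0, t1, t2, t3, t5, t6, t7}} = {t1, t2, t4, t5, t6}
t3 ∉ Sat(AX A[~grant U error]) = {t1, t2, t4, t5, t6}, so the formula does not hold at t3.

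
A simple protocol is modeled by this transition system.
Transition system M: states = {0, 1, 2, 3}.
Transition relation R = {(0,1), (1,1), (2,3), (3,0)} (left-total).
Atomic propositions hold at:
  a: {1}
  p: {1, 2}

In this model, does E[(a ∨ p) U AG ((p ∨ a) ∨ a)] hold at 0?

No

Sat(a ∨ p) = {1, 2}
Sat(p ∨ a) = {1, 2}
Sat((p ∨ a) ∨ a) = {1, 2}
AG ((p ∨ a) ∨ a): greatest fixpoint, start Z0 = {1, 2}, keep only states in Sat with every successor in Z. Z1 = {1}; fixed.
Sat(AG ((p ∨ a) ∨ a)) = {1}
E[(a ∨ p) U AG ((p ∨ a) ∨ a)]: least fixpoint, start Z0 = Sat(AG ((p ∨ a) ∨ a)) = {1}, add states in Sat(a ∨ p) with some successor in Z. Already a fixed point.
Sat(E[(a ∨ p) U AG ((p ∨ a) ∨ a)]) = {1}
0 ∉ Sat(E[(a ∨ p) U AG ((p ∨ a) ∨ a)]) = {1}, so the formula does not hold at 0.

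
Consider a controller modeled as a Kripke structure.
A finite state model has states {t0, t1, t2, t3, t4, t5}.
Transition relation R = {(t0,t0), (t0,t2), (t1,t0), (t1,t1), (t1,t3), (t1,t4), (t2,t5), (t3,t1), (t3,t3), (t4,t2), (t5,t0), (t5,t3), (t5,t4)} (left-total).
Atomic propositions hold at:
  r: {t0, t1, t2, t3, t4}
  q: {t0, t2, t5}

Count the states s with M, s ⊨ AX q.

3

Sat(AX q) = {s : every successor in {t0, t2, t5}} = {t0, t2, t4}
|Sat(AX q)| = |{t0, t2, t4}| = 3.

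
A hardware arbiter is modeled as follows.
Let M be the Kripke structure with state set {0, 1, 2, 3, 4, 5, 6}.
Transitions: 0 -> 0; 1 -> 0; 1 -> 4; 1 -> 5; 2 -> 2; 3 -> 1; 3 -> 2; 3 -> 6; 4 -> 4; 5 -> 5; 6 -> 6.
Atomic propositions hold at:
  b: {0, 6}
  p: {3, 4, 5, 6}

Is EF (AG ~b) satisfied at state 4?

Yes

Sat(~b) = {1, 2, 3, 4, 5}
AG ~b: greatest fixpoint, start Z0 = {1, 2, 3, 4, 5}, keep only states in Sat with every successor in Z. Z1 = {2, 4, 5}; fixed.
Sat(AG ~b) = {2, 4, 5}
EF (AG ~b): least fixpoint, start Z0 = {2, 4, 5}, add states with some successor in Z. Z1 = {1, 2, 3, 4, 5}; fixed.
Sat(EF (AG ~b)) = {1, 2, 3, 4, 5}
4 ∈ Sat(EF (AG ~b)) = {1, 2, 3, 4, 5}, so the formula holds at 4.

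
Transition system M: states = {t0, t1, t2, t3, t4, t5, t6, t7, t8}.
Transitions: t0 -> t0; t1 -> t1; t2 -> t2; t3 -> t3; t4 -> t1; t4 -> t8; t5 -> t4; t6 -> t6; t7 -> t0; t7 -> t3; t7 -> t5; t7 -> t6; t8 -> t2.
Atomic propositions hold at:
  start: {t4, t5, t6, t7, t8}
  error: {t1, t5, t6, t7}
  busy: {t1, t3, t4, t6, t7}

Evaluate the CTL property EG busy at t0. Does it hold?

No

EG busy: greatest fixpoint, start Z0 = {t1, t3, t4, t6, t7}, keep only states in Sat with some successor in Z. Already a fixed point.
Sat(EG busy) = {t1, t3, t4, t6, t7}
t0 ∉ Sat(EG busy) = {t1, t3, t4, t6, t7}, so the formula does not hold at t0.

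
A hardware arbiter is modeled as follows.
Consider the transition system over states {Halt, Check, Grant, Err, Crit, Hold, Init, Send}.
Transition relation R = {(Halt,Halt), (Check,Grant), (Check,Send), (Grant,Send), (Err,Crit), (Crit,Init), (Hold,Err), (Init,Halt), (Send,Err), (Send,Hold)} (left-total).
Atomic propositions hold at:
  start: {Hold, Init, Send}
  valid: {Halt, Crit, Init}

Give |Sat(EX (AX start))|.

Sat(AX start) = {s : every successor in {Hold, Init, Send}} = {Grant, Crit}
Sat(EX (AX start)) = {s : some successor in {Grant, Crit}} = {Check, Err}
|Sat(EX (AX start))| = |{Check, Err}| = 2.

2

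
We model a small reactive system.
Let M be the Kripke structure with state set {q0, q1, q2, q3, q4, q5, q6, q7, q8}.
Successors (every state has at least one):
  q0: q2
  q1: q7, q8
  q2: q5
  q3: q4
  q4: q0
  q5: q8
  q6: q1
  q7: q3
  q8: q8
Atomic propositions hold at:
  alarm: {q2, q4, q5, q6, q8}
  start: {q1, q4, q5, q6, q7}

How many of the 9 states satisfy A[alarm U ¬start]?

6

Sat(¬start) = {q0, q2, q3, q8}
A[alarm U ¬start]: least fixpoint, start Z0 = Sat(¬start) = {q0, q2, q3, q8}, add states in Sat(alarm) with every successor in Z. Z1 = {q0, q2, q3, q4, q5, q8}; fixed.
Sat(A[alarm U ¬start]) = {q0, q2, q3, q4, q5, q8}
|Sat(A[alarm U ¬start])| = |{q0, q2, q3, q4, q5, q8}| = 6.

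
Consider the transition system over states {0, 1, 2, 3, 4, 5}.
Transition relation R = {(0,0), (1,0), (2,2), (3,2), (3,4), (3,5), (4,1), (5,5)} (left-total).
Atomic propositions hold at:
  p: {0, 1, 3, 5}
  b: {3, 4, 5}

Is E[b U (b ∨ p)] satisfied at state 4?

Yes

Sat(b ∨ p) = {0, 1, 3, 4, 5}
E[b U (b ∨ p)]: least fixpoint, start Z0 = Sat((b ∨ p)) = {0, 1, 3, 4, 5}, add states in Sat(b) with some successor in Z. Already a fixed point.
Sat(E[b U (b ∨ p)]) = {0, 1, 3, 4, 5}
4 ∈ Sat(E[b U (b ∨ p)]) = {0, 1, 3, 4, 5}, so the formula holds at 4.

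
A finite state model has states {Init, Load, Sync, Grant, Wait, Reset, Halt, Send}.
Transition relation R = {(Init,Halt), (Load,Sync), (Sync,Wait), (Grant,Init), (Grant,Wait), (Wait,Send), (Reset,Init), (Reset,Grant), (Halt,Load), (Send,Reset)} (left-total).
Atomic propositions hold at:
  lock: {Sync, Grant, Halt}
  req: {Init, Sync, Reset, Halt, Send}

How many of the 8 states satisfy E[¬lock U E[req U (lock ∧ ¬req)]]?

4

Sat(¬lock) = {Init, Load, Wait, Reset, Send}
Sat(¬req) = {Load, Grant, Wait}
Sat(lock ∧ ¬req) = {Grant}
E[req U (lock ∧ ¬req)]: least fixpoint, start Z0 = Sat((lock ∧ ¬req)) = {Grant}, add states in Sat(req) with some successor in Z. Z1 = {Grant, Reset}; Z2 = {Grant, Reset, Send}; fixed.
Sat(E[req U (lock ∧ ¬req)]) = {Grant, Reset, Send}
E[¬lock U E[req U (lock ∧ ¬req)]]: least fixpoint, start Z0 = Sat(E[req U (lock ∧ ¬req)]) = {Grant, Reset, Send}, add states in Sat(¬lock) with some successor in Z. Z1 = {Grant, Wait, Reset, Send}; fixed.
Sat(E[¬lock U E[req U (lock ∧ ¬req)]]) = {Grant, Wait, Reset, Send}
|Sat(E[¬lock U E[req U (lock ∧ ¬req)]])| = |{Grant, Wait, Reset, Send}| = 4.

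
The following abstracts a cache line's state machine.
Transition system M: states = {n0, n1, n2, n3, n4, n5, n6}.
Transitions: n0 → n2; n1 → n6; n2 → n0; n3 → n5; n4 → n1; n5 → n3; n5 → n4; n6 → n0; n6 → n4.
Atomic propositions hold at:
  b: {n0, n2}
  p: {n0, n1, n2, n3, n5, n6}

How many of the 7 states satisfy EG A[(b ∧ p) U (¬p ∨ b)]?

Sat(b ∧ p) = {n0, n2}
Sat(¬p) = {n4}
Sat(¬p ∨ b) = {n0, n2, n4}
A[(b ∧ p) U (¬p ∨ b)]: least fixpoint, start Z0 = Sat((¬p ∨ b)) = {n0, n2, n4}, add states in Sat(b ∧ p) with every successor in Z. Already a fixed point.
Sat(A[(b ∧ p) U (¬p ∨ b)]) = {n0, n2, n4}
EG A[(b ∧ p) U (¬p ∨ b)]: greatest fixpoint, start Z0 = {n0, n2, n4}, keep only states in Sat with some successor in Z. Z1 = {n0, n2}; fixed.
Sat(EG A[(b ∧ p) U (¬p ∨ b)]) = {n0, n2}
|Sat(EG A[(b ∧ p) U (¬p ∨ b)])| = |{n0, n2}| = 2.

2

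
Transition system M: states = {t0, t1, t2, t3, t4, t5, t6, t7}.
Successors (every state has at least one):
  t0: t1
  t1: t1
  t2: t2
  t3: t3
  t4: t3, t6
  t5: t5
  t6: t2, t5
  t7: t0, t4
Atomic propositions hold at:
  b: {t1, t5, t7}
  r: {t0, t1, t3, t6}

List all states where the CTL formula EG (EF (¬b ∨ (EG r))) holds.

{t0, t1, t2, t3, t4, t6, t7}

Sat(¬b) = {t0, t2, t3, t4, t6}
EG r: greatest fixpoint, start Z0 = {t0, t1, t3, t6}, keep only states in Sat with some successor in Z. Z1 = {t0, t1, t3}; fixed.
Sat(EG r) = {t0, t1, t3}
Sat(¬b ∨ (EG r)) = {t0, t1, t2, t3, t4, t6}
EF (¬b ∨ (EG r)): least fixpoint, start Z0 = {t0, t1, t2, t3, t4, t6}, add states with some successor in Z. Z1 = {t0, t1, t2, t3, t4, t6, t7}; fixed.
Sat(EF (¬b ∨ (EG r))) = {t0, t1, t2, t3, t4, t6, t7}
EG (EF (¬b ∨ (EG r))): greatest fixpoint, start Z0 = {t0, t1, t2, t3, t4, t6, t7}, keep only states in Sat with some successor in Z. Already a fixed point.
Sat(EG (EF (¬b ∨ (EG r)))) = {t0, t1, t2, t3, t4, t6, t7}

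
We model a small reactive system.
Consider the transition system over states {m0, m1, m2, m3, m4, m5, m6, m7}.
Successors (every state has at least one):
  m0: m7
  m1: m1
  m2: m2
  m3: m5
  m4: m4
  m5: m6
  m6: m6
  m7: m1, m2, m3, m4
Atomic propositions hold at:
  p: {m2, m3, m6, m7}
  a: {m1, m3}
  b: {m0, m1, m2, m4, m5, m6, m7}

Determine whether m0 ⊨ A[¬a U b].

Sat(¬a) = {m0, m2, m4, m5, m6, m7}
A[¬a U b]: least fixpoint, start Z0 = Sat(b) = {m0, m1, m2, m4, m5, m6, m7}, add states in Sat(¬a) with every successor in Z. Already a fixed point.
Sat(A[¬a U b]) = {m0, m1, m2, m4, m5, m6, m7}
m0 ∈ Sat(A[¬a U b]) = {m0, m1, m2, m4, m5, m6, m7}, so the formula holds at m0.

Yes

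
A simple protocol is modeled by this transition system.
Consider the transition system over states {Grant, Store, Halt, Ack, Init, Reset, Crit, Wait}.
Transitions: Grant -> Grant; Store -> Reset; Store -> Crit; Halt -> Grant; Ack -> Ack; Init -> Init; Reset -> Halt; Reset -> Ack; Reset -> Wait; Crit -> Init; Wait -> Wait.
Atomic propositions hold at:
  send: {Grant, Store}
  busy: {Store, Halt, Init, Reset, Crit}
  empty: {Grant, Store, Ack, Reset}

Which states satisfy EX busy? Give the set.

Sat(EX busy) = {s : some successor in {Store, Halt, Init, Reset, Crit}} = {Store, Init, Reset, Crit}

{Store, Init, Reset, Crit}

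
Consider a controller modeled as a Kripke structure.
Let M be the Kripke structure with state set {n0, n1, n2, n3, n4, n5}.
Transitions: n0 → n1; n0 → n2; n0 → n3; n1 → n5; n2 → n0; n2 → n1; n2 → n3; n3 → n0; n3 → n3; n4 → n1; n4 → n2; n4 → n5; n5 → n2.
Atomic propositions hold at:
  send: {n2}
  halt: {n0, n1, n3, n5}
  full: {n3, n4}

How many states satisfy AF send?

AF send: least fixpoint, start Z0 = {n2}, add states with every successor in Z. Z1 = {n2, n5}; Z2 = {n1, n2, n5}; Z3 = {n1, n2, n4, n5}; fixed.
Sat(AF send) = {n1, n2, n4, n5}
|Sat(AF send)| = |{n1, n2, n4, n5}| = 4.

4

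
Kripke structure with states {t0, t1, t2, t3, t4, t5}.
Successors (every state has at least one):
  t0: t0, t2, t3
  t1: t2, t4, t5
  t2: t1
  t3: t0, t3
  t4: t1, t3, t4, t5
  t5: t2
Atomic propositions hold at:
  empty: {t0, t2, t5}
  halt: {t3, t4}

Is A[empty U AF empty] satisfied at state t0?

Yes

AF empty: least fixpoint, start Z0 = {t0, t2, t5}, add states with every successor in Z. Already a fixed point.
Sat(AF empty) = {t0, t2, t5}
A[empty U AF empty]: least fixpoint, start Z0 = Sat(AF empty) = {t0, t2, t5}, add states in Sat(empty) with every successor in Z. Already a fixed point.
Sat(A[empty U AF empty]) = {t0, t2, t5}
t0 ∈ Sat(A[empty U AF empty]) = {t0, t2, t5}, so the formula holds at t0.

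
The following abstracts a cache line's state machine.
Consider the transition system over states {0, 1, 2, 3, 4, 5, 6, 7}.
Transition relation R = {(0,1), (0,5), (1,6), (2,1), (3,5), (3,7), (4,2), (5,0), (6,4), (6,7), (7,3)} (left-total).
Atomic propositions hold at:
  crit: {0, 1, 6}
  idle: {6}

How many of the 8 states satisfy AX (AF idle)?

3

AF idle: least fixpoint, start Z0 = {6}, add states with every successor in Z. Z1 = {1, 6}; Z2 = {1, 2, 6}; Z3 = {1, 2, 4, 6}; fixed.
Sat(AF idle) = {1, 2, 4, 6}
Sat(AX (AF idle)) = {s : every successor in {1, 2, 4, 6}} = {1, 2, 4}
|Sat(AX (AF idle))| = |{1, 2, 4}| = 3.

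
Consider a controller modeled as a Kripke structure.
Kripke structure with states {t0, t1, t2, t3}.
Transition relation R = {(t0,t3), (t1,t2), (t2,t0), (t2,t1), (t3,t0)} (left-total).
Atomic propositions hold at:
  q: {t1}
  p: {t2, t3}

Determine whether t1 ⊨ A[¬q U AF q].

Sat(¬q) = {t0, t2, t3}
AF q: least fixpoint, start Z0 = {t1}, add states with every successor in Z. Already a fixed point.
Sat(AF q) = {t1}
A[¬q U AF q]: least fixpoint, start Z0 = Sat(AF q) = {t1}, add states in Sat(¬q) with every successor in Z. Already a fixed point.
Sat(A[¬q U AF q]) = {t1}
t1 ∈ Sat(A[¬q U AF q]) = {t1}, so the formula holds at t1.

Yes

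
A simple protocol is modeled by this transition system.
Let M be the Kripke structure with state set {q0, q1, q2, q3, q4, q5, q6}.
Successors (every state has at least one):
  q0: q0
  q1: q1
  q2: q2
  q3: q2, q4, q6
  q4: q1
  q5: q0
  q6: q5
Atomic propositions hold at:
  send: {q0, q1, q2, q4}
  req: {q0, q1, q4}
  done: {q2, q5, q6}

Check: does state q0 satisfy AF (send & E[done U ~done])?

Sat(~done) = {q0, q1, q3, q4}
E[done U ~done]: least fixpoint, start Z0 = Sat(~done) = {q0, q1, q3, q4}, add states in Sat(done) with some successor in Z. Z1 = {q0, q1, q3, q4, q5}; Z2 = {q0, q1, q3, q4, q5, q6}; fixed.
Sat(E[done U ~done]) = {q0, q1, q3, q4, q5, q6}
Sat(send & E[done U ~done]) = {q0, q1, q4}
AF (send & E[done U ~done]): least fixpoint, start Z0 = {q0, q1, q4}, add states with every successor in Z. Z1 = {q0, q1, q4, q5}; Z2 = {q0, q1, q4, q5, q6}; fixed.
Sat(AF (send & E[done U ~done])) = {q0, q1, q4, q5, q6}
q0 ∈ Sat(AF (send & E[done U ~done])) = {q0, q1, q4, q5, q6}, so the formula holds at q0.

Yes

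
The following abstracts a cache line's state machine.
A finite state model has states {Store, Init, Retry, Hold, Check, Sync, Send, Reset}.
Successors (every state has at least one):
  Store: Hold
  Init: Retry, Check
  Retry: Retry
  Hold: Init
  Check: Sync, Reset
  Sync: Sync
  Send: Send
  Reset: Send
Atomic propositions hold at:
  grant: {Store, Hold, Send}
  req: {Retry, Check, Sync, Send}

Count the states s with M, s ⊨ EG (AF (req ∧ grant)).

Sat(req ∧ grant) = {Send}
AF (req ∧ grant): least fixpoint, start Z0 = {Send}, add states with every successor in Z. Z1 = {Send, Reset}; fixed.
Sat(AF (req ∧ grant)) = {Send, Reset}
EG (AF (req ∧ grant)): greatest fixpoint, start Z0 = {Send, Reset}, keep only states in Sat with some successor in Z. Already a fixed point.
Sat(EG (AF (req ∧ grant))) = {Send, Reset}
|Sat(EG (AF (req ∧ grant)))| = |{Send, Reset}| = 2.

2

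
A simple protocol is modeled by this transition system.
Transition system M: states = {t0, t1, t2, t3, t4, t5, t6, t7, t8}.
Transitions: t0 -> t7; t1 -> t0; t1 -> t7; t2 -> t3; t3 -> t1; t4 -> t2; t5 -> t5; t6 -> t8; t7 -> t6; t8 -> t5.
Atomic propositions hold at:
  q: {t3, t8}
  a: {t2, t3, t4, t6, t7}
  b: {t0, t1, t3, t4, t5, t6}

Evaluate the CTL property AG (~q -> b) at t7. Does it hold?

Sat(~q) = {t0, t1, t2, t4, t5, t6, t7}
Sat(~q -> b) = {t0, t1, t3, t4, t5, t6, t8}
AG (~q -> b): greatest fixpoint, start Z0 = {t0, t1, t3, t4, t5, t6, t8}, keep only states in Sat with every successor in Z. Z1 = {t3, t5, t6, t8}; Z2 = {t5, t6, t8}; fixed.
Sat(AG (~q -> b)) = {t5, t6, t8}
t7 ∉ Sat(AG (~q -> b)) = {t5, t6, t8}, so the formula does not hold at t7.

No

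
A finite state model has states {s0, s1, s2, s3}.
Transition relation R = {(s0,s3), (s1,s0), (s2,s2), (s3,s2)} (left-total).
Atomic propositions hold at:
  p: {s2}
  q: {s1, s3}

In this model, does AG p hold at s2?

Yes

AG p: greatest fixpoint, start Z0 = {s2}, keep only states in Sat with every successor in Z. Already a fixed point.
Sat(AG p) = {s2}
s2 ∈ Sat(AG p) = {s2}, so the formula holds at s2.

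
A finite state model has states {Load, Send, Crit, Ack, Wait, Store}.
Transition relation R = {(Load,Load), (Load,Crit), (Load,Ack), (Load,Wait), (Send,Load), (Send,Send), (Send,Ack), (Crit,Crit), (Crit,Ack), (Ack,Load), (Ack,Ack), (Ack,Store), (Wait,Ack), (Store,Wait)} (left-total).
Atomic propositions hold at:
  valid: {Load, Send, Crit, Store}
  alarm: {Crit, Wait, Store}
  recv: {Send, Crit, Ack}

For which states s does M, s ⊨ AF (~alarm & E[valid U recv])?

{Load, Send, Ack, Wait, Store}

Sat(~alarm) = {Load, Send, Ack}
E[valid U recv]: least fixpoint, start Z0 = Sat(recv) = {Send, Crit, Ack}, add states in Sat(valid) with some successor in Z. Z1 = {Load, Send, Crit, Ack}; fixed.
Sat(E[valid U recv]) = {Load, Send, Crit, Ack}
Sat(~alarm & E[valid U recv]) = {Load, Send, Ack}
AF (~alarm & E[valid U recv]): least fixpoint, start Z0 = {Load, Send, Ack}, add states with every successor in Z. Z1 = {Load, Send, Ack, Wait}; Z2 = {Load, Send, Ack, Wait, Store}; fixed.
Sat(AF (~alarm & E[valid U recv])) = {Load, Send, Ack, Wait, Store}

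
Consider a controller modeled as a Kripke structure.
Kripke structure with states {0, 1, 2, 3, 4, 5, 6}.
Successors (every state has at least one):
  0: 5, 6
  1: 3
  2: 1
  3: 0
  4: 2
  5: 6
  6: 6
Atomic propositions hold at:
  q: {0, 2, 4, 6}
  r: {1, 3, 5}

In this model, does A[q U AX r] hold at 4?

Sat(AX r) = {s : every successor in {1, 3, 5}} = {1, 2}
A[q U AX r]: least fixpoint, start Z0 = Sat(AX r) = {1, 2}, add states in Sat(q) with every successor in Z. Z1 = {1, 2, 4}; fixed.
Sat(A[q U AX r]) = {1, 2, 4}
4 ∈ Sat(A[q U AX r]) = {1, 2, 4}, so the formula holds at 4.

Yes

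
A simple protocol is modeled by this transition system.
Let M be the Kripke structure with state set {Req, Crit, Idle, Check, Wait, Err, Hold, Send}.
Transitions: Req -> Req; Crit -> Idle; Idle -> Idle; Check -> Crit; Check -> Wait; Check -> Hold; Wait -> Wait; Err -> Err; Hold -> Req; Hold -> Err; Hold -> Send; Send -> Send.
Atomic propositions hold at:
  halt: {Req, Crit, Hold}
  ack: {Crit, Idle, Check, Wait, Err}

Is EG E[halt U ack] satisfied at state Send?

E[halt U ack]: least fixpoint, start Z0 = Sat(ack) = {Crit, Idle, Check, Wait, Err}, add states in Sat(halt) with some successor in Z. Z1 = {Crit, Idle, Check, Wait, Err, Hold}; fixed.
Sat(E[halt U ack]) = {Crit, Idle, Check, Wait, Err, Hold}
EG E[halt U ack]: greatest fixpoint, start Z0 = {Crit, Idle, Check, Wait, Err, Hold}, keep only states in Sat with some successor in Z. Already a fixed point.
Sat(EG E[halt U ack]) = {Crit, Idle, Check, Wait, Err, Hold}
Send ∉ Sat(EG E[halt U ack]) = {Crit, Idle, Check, Wait, Err, Hold}, so the formula does not hold at Send.

No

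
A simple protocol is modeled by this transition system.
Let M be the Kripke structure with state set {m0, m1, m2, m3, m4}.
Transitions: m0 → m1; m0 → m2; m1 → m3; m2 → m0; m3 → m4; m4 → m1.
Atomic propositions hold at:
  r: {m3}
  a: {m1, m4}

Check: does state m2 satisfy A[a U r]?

No

A[a U r]: least fixpoint, start Z0 = Sat(r) = {m3}, add states in Sat(a) with every successor in Z. Z1 = {m1, m3}; Z2 = {m1, m3, m4}; fixed.
Sat(A[a U r]) = {m1, m3, m4}
m2 ∉ Sat(A[a U r]) = {m1, m3, m4}, so the formula does not hold at m2.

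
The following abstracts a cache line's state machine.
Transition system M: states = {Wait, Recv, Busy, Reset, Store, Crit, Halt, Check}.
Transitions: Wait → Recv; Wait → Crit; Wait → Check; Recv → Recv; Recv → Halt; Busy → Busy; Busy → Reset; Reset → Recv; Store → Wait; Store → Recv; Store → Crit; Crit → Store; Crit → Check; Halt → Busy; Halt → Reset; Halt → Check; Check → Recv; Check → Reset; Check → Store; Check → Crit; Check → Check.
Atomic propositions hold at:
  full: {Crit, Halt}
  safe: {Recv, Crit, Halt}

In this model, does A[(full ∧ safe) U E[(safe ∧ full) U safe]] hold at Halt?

Yes

Sat(full ∧ safe) = {Crit, Halt}
Sat(safe ∧ full) = {Crit, Halt}
E[(safe ∧ full) U safe]: least fixpoint, start Z0 = Sat(safe) = {Recv, Crit, Halt}, add states in Sat(safe ∧ full) with some successor in Z. Already a fixed point.
Sat(E[(safe ∧ full) U safe]) = {Recv, Crit, Halt}
A[(full ∧ safe) U E[(safe ∧ full) U safe]]: least fixpoint, start Z0 = Sat(E[(safe ∧ full) U safe]) = {Recv, Crit, Halt}, add states in Sat(full ∧ safe) with every successor in Z. Already a fixed point.
Sat(A[(full ∧ safe) U E[(safe ∧ full) U safe]]) = {Recv, Crit, Halt}
Halt ∈ Sat(A[(full ∧ safe) U E[(safe ∧ full) U safe]]) = {Recv, Crit, Halt}, so the formula holds at Halt.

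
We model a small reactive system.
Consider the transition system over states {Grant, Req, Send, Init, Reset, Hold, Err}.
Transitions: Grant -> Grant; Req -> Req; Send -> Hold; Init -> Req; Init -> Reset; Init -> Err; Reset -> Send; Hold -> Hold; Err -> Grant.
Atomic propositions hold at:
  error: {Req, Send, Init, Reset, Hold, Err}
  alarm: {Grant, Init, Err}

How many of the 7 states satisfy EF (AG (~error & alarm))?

Sat(~error) = {Grant}
Sat(~error & alarm) = {Grant}
AG (~error & alarm): greatest fixpoint, start Z0 = {Grant}, keep only states in Sat with every successor in Z. Already a fixed point.
Sat(AG (~error & alarm)) = {Grant}
EF (AG (~error & alarm)): least fixpoint, start Z0 = {Grant}, add states with some successor in Z. Z1 = {Grant, Err}; Z2 = {Grant, Init, Err}; fixed.
Sat(EF (AG (~error & alarm))) = {Grant, Init, Err}
|Sat(EF (AG (~error & alarm)))| = |{Grant, Init, Err}| = 3.

3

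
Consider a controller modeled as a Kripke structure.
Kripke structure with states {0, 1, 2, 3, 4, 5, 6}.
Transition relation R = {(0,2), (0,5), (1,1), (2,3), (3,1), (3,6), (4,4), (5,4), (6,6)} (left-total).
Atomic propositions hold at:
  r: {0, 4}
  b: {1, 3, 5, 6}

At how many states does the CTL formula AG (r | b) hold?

5

Sat(r | b) = {0, 1, 3, 4, 5, 6}
AG (r | b): greatest fixpoint, start Z0 = {0, 1, 3, 4, 5, 6}, keep only states in Sat with every successor in Z. Z1 = {1, 3, 4, 5, 6}; fixed.
Sat(AG (r | b)) = {1, 3, 4, 5, 6}
|Sat(AG (r | b))| = |{1, 3, 4, 5, 6}| = 5.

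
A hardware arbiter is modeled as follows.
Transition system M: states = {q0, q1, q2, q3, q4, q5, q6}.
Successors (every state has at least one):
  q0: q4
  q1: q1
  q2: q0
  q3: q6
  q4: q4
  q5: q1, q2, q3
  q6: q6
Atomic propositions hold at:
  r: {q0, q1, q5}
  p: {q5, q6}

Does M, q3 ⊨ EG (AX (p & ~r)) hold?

Sat(~r) = {q2, q3, q4, q6}
Sat(p & ~r) = {q6}
Sat(AX (p & ~r)) = {s : every successor in {q6}} = {q3, q6}
EG (AX (p & ~r)): greatest fixpoint, start Z0 = {q3, q6}, keep only states in Sat with some successor in Z. Already a fixed point.
Sat(EG (AX (p & ~r))) = {q3, q6}
q3 ∈ Sat(EG (AX (p & ~r))) = {q3, q6}, so the formula holds at q3.

Yes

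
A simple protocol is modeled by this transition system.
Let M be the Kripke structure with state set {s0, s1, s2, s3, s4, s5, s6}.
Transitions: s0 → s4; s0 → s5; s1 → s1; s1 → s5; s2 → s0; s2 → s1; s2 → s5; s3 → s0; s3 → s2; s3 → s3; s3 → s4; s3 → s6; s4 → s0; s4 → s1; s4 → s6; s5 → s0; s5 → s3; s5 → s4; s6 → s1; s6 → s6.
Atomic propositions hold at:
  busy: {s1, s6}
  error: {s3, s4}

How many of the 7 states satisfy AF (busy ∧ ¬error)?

Sat(¬error) = {s0, s1, s2, s5, s6}
Sat(busy ∧ ¬error) = {s1, s6}
AF (busy ∧ ¬error): least fixpoint, start Z0 = {s1, s6}, add states with every successor in Z. Already a fixed point.
Sat(AF (busy ∧ ¬error)) = {s1, s6}
|Sat(AF (busy ∧ ¬error))| = |{s1, s6}| = 2.

2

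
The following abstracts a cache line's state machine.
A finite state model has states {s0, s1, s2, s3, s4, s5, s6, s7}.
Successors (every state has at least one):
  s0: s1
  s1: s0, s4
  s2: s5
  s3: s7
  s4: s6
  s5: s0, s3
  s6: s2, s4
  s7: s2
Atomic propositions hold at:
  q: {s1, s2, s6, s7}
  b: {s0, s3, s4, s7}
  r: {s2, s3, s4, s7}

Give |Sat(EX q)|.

Sat(EX q) = {s : some successor in {s1, s2, s6, s7}} = {s0, s3, s4, s6, s7}
|Sat(EX q)| = |{s0, s3, s4, s6, s7}| = 5.

5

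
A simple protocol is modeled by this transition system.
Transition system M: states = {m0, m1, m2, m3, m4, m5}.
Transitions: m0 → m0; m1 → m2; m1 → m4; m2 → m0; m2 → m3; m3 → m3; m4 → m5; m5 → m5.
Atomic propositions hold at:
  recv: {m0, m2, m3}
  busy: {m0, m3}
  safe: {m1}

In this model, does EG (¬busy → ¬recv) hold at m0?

Sat(¬busy) = {m1, m2, m4, m5}
Sat(¬recv) = {m1, m4, m5}
Sat(¬busy → ¬recv) = {m0, m1, m3, m4, m5}
EG (¬busy → ¬recv): greatest fixpoint, start Z0 = {m0, m1, m3, m4, m5}, keep only states in Sat with some successor in Z. Already a fixed point.
Sat(EG (¬busy → ¬recv)) = {m0, m1, m3, m4, m5}
m0 ∈ Sat(EG (¬busy → ¬recv)) = {m0, m1, m3, m4, m5}, so the formula holds at m0.

Yes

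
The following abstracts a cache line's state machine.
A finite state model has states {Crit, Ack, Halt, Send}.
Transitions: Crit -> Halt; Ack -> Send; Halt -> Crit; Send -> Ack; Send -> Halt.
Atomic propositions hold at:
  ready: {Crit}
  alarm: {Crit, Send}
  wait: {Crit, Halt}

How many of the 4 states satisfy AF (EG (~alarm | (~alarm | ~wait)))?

Sat(~alarm) = {Ack, Halt}
Sat(~wait) = {Ack, Send}
Sat(~alarm | ~wait) = {Ack, Halt, Send}
Sat(~alarm | (~alarm | ~wait)) = {Ack, Halt, Send}
EG (~alarm | (~alarm | ~wait)): greatest fixpoint, start Z0 = {Ack, Halt, Send}, keep only states in Sat with some successor in Z. Z1 = {Ack, Send}; fixed.
Sat(EG (~alarm | (~alarm | ~wait))) = {Ack, Send}
AF (EG (~alarm | (~alarm | ~wait))): least fixpoint, start Z0 = {Ack, Send}, add states with every successor in Z. Already a fixed point.
Sat(AF (EG (~alarm | (~alarm | ~wait)))) = {Ack, Send}
|Sat(AF (EG (~alarm | (~alarm | ~wait))))| = |{Ack, Send}| = 2.

2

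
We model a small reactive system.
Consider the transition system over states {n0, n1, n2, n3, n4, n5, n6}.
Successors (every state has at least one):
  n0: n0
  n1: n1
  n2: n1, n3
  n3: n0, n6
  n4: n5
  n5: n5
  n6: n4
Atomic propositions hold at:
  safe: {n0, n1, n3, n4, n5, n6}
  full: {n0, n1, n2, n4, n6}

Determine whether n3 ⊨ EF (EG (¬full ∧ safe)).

Yes

Sat(¬full) = {n3, n5}
Sat(¬full ∧ safe) = {n3, n5}
EG (¬full ∧ safe): greatest fixpoint, start Z0 = {n3, n5}, keep only states in Sat with some successor in Z. Z1 = {n5}; fixed.
Sat(EG (¬full ∧ safe)) = {n5}
EF (EG (¬full ∧ safe)): least fixpoint, start Z0 = {n5}, add states with some successor in Z. Z1 = {n4, n5}; Z2 = {n4, n5, n6}; Z3 = {n3, n4, n5, n6}; Z4 = {n2, n3, n4, n5, n6}; fixed.
Sat(EF (EG (¬full ∧ safe))) = {n2, n3, n4, n5, n6}
n3 ∈ Sat(EF (EG (¬full ∧ safe))) = {n2, n3, n4, n5, n6}, so the formula holds at n3.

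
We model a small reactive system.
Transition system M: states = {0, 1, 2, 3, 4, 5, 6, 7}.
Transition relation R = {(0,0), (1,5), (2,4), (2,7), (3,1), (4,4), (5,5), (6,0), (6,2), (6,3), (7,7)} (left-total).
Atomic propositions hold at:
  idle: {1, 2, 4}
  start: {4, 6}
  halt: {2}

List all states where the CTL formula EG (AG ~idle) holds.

{0, 5, 7}

Sat(~idle) = {0, 3, 5, 6, 7}
AG ~idle: greatest fixpoint, start Z0 = {0, 3, 5, 6, 7}, keep only states in Sat with every successor in Z. Z1 = {0, 5, 7}; fixed.
Sat(AG ~idle) = {0, 5, 7}
EG (AG ~idle): greatest fixpoint, start Z0 = {0, 5, 7}, keep only states in Sat with some successor in Z. Already a fixed point.
Sat(EG (AG ~idle)) = {0, 5, 7}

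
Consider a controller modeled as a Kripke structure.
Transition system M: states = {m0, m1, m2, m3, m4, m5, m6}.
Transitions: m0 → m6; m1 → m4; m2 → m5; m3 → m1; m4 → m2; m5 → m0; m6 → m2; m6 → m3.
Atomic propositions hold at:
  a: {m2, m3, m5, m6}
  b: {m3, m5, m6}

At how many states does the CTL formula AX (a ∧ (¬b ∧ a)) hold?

1

Sat(¬b) = {m0, m1, m2, m4}
Sat(¬b ∧ a) = {m2}
Sat(a ∧ (¬b ∧ a)) = {m2}
Sat(AX (a ∧ (¬b ∧ a))) = {s : every successor in {m2}} = {m4}
|Sat(AX (a ∧ (¬b ∧ a)))| = |{m4}| = 1.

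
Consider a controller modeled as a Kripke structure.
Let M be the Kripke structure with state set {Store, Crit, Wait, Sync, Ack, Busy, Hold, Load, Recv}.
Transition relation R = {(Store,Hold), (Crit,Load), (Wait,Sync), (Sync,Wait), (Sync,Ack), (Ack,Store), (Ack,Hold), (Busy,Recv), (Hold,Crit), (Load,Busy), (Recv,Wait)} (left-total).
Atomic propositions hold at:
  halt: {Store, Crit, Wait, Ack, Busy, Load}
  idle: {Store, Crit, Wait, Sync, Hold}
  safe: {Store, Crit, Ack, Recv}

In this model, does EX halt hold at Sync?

Sat(EX halt) = {s : some successor in {Store, Crit, Wait, Ack, Busy, Load}} = {Crit, Sync, Ack, Hold, Load, Recv}
Sync ∈ Sat(EX halt) = {Crit, Sync, Ack, Hold, Load, Recv}, so the formula holds at Sync.

Yes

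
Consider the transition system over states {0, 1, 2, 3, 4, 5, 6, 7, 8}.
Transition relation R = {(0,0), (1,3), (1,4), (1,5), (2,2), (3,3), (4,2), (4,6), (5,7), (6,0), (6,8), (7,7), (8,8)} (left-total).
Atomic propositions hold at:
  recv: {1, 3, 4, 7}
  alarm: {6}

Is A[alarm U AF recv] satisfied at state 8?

No

AF recv: least fixpoint, start Z0 = {1, 3, 4, 7}, add states with every successor in Z. Z1 = {1, 3, 4, 5, 7}; fixed.
Sat(AF recv) = {1, 3, 4, 5, 7}
A[alarm U AF recv]: least fixpoint, start Z0 = Sat(AF recv) = {1, 3, 4, 5, 7}, add states in Sat(alarm) with every successor in Z. Already a fixed point.
Sat(A[alarm U AF recv]) = {1, 3, 4, 5, 7}
8 ∉ Sat(A[alarm U AF recv]) = {1, 3, 4, 5, 7}, so the formula does not hold at 8.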